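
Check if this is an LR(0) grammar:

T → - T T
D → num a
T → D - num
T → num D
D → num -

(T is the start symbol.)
A grammar is LR(0) if no state in the canonical LR(0) collection has:
  - both a shift item (dot before a terminal) and a complete item (shift-reduce conflict), or
  - two or more complete items (reduce-reduce conflict; the accept item [T' → T .] counts as a complete item here).

Augment with T' → T and build the canonical LR(0) collection (I0 = CLOSURE({[T' → . T]}), then GOTO on every symbol after a dot until no new states appear). It has 13 states:
  I0: { [D → . num -], [D → . num a], [T → . - T T], [T → . D - num], [T → . num D], [T' → . T] }  — shift
  I1: { [D → . num -], [D → . num a], [T → - . T T], [T → . - T T], [T → . D - num], [T → . num D] }  — shift
  I2: { [T → D . - num] }  — shift
  I3: { [T' → T .] }  — accept
  I4: { [D → . num -], [D → . num a], [D → num . -], [D → num . a], [T → num . D] }  — shift
  I5: { [D → num - .] }  — reduce
  I6: { [T → num D .] }  — reduce
  I7: { [D → num a .] }  — reduce
  I8: { [D → num . -], [D → num . a] }  — shift
  I9: { [T → D - . num] }  — shift
  I10: { [T → D - num .] }  — reduce
  I11: { [D → . num -], [D → . num a], [T → - T . T], [T → . - T T], [T → . D - num], [T → . num D] }  — shift
  I12: { [T → - T T .] }  — reduce

Every state is either a pure shift/goto state or contains exactly one complete item and nothing to shift — no conflicts. The grammar is LR(0).

Answer: Yes, the grammar is LR(0)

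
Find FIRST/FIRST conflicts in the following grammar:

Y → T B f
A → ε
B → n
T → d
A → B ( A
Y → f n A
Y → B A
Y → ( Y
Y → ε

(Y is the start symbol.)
No FIRST/FIRST conflicts.

FIRST sets of the non-terminals at (or reachable through a nullable prefix from) the front of some alternative:
  FIRST(T) = { 'd' }
  FIRST(B) = { 'n' }

Productions for Y:
  Y → T B f: FIRST = { 'd' }
  Y → f n A: FIRST = { 'f' }
  Y → B A: FIRST = { 'n' }
  Y → ( Y: FIRST = { '(' }
  Y → ε: FIRST = { ε }
Productions for A:
  A → ε: FIRST = { ε }
  A → B ( A: FIRST = { 'n' }
B, T have only one production, so no FIRST/FIRST conflict is possible there.

All alternatives of each non-terminal have pairwise disjoint FIRST sets.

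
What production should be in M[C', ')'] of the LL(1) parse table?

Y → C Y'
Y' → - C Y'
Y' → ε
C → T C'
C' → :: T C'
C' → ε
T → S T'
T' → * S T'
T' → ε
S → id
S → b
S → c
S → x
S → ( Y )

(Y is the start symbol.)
C' → ε

To find M[C', ')'], we find productions for C' where ')' is in the predict set (PREDICT(N → α) = (FIRST(α) \ {ε}) ∪ (FOLLOW(N) if α ⇒* ε)).

Relevant sets:
  FOLLOW(C') = { $, ')', '-' }

C' → :: T C': PREDICT = { '::' }
C' → ε: PREDICT = { $, ')', '-' }
  ')' is in predict set, so this production goes in M[C', ')']

M[C', ')'] = C' → ε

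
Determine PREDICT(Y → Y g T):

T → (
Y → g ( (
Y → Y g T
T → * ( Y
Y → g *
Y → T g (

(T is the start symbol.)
{ '(', '*', 'g' }

PREDICT(Y → Y g T) = (FIRST(RHS) \ {ε}) ∪ (FOLLOW(Y) if ε ∈ FIRST(RHS), i.e. RHS ⇒* ε)
FIRST(Y) = { '(', '*', 'g' }
FIRST(Y g T) = { '(', '*', 'g' }
ε ∉ FIRST(Y g T), so FOLLOW(Y) is not added.
PREDICT(Y → Y g T) = { '(', '*', 'g' }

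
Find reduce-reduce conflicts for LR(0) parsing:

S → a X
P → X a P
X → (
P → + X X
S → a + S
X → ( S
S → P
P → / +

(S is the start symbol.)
A reduce-reduce conflict occurs when an LR(0) state has two complete items [A → α .] and [B → β .] — both call for a reduction, and with no lookahead the parser cannot choose between them.

Augment with S' → S and build the canonical LR(0) collection (I0 = CLOSURE({[S' → . S]}), then GOTO on every symbol after a dot until no new states appear). It has 17 states:
  I0: { [P → . + X X], [P → . / +], [P → . X a P], [S → . P], [S → . a + S], [S → . a X], [S' → . S], [X → . ( S], [X → . (] }  — shift
  I1: { [P → . + X X], [P → . / +], [P → . X a P], [S → . P], [S → . a + S], [S → . a X], [X → ( . S], [X → ( .], [X → . ( S], [X → . (] }  — shift, reduce
  I2: { [P → + . X X], [X → . ( S], [X → . (] }  — shift
  I3: { [P → / . +] }  — shift
  I4: { [S → P .] }  — reduce
  I5: { [S' → S .] }  — accept
  I6: { [P → X . a P] }  — shift
  I7: { [S → a . + S], [S → a . X], [X → . ( S], [X → . (] }  — shift
  I8: { [P → . + X X], [P → . / +], [P → . X a P], [S → . P], [S → . a + S], [S → . a X], [S → a + . S], [X → . ( S], [X → . (] }  — shift
  I9: { [S → a X .] }  — reduce
  I10: { [S → a + S .] }  — reduce
  I11: { [P → . + X X], [P → . / +], [P → . X a P], [P → X a . P], [X → . ( S], [X → . (] }  — shift
  I12: { [P → X a P .] }  — reduce
  I13: { [P → / + .] }  — reduce
  I14: { [P → + X . X], [X → . ( S], [X → . (] }  — shift
  I15: { [P → + X X .] }  — reduce
  I16: { [X → ( S .] }  — reduce

No state contains more than one complete item.

Answer: No reduce-reduce conflicts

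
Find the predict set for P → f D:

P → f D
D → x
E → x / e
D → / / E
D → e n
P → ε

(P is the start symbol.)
PREDICT(P → f D) = (FIRST(RHS) \ {ε}) ∪ (FOLLOW(P) if ε ∈ FIRST(RHS), i.e. RHS ⇒* ε)
FIRST(f D) = { 'f' }
ε ∉ FIRST(f D), so FOLLOW(P) is not added.
PREDICT(P → f D) = { 'f' }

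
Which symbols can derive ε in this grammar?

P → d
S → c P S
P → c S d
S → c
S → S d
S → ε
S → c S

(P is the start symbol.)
A non-terminal is nullable if it can derive ε (the empty string): either it has an ε-production, or it has a production whose right-hand side consists entirely of nullable non-terminals.

ε-productions: S → ε
So S is immediately nullable.
No further non-terminal can be added: every production for the remaining non-terminals contains a terminal or a non-nullable non-terminal.
Nullable = { 'S' }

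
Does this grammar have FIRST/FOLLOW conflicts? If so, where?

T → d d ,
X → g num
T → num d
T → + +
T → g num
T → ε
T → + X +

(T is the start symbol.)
A FIRST/FOLLOW conflict occurs when a non-terminal N has a nullable alternative N → β (β ⇒* ε) and another alternative N → α with FIRST(α) ∩ FOLLOW(N) ≠ ∅: on such a lookahead the parser cannot decide between expanding α and letting N vanish via β.

Nullable non-terminals: T.

T: nullable alternative(s) T → ε; FOLLOW(T) = { $ }
  T → d d ,: FIRST \ {ε} = { 'd' } — disjoint from FOLLOW(T)
  T → num d: FIRST \ {ε} = { 'num' } — disjoint from FOLLOW(T)
  T → + +: FIRST \ {ε} = { '+' } — disjoint from FOLLOW(T)
  T → g num: FIRST \ {ε} = { 'g' } — disjoint from FOLLOW(T)
  T → ε: FIRST \ {ε} = { } — this is the only nullable alternative, skip
  T → + X +: FIRST \ {ε} = { '+' } — disjoint from FOLLOW(T)

X has no nullable alternative, so no FIRST/FOLLOW check is needed there.

No FIRST/FOLLOW conflicts found.

Answer: No FIRST/FOLLOW conflicts.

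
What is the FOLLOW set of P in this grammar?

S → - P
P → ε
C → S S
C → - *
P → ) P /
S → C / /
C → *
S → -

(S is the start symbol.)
{ $, '*', '-', '/' }

To compute FOLLOW(P), find every occurrence of P on a right-hand side N → α P β: add FIRST(β) \ {ε}, and if β is empty or nullable also add FOLLOW(N). Iterate to a fixed point.

In S → - P: P is at the end, add FOLLOW(S)
In P → ) P /: P is followed by '/', add FIRST('/') \ {ε} = { '/' }

The FOLLOW sets referred to above (computed the same way, to a fixed point):
  FOLLOW(S) = { $, '*', '-', '/' }

Taking the union: FOLLOW(P) = { $, '*', '-', '/' }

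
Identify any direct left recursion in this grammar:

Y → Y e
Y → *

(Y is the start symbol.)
Direct left recursion occurs when N → N α for some non-terminal N (the right-hand side begins with the left-hand side itself).

Y → Y e: LEFT RECURSIVE (starts with Y)
Y → *: starts with '*'

The grammar has direct left recursion on: Y.

Answer: Yes, Y is left-recursive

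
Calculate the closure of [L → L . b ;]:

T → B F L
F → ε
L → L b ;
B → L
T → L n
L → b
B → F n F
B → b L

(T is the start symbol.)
{ [L → L . b ;] }

To compute CLOSURE, for each item [A → α.Bβ] where B is a non-terminal, add [B → .γ] for all productions B → γ; repeat for the newly added items until nothing changes.

Start with: [L → L . b ;]
The dot precedes the terminal b, so nothing is added.

CLOSURE = { [L → L . b ;] }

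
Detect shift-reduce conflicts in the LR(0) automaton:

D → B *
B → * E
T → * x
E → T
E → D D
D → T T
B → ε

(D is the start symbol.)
Yes — I0: [B → .] vs [B → . * E]; I1: [B → .] vs [B → . * E]; I9: [B → .] vs [B → . * E]; I11: [E → T .] vs [T → . * x]

A shift-reduce conflict occurs when an LR(0) state has both:
  - a complete (reduce) item [A → α .] (dot at the end), and
  - a shift item [B → β . c γ] (dot before a terminal).

Augment with D' → D and build the canonical LR(0) collection (I0 = CLOSURE({[D' → . D]}), then GOTO on every symbol after a dot until no new states appear). It has 13 states:
  I0: { [B → . * E], [B → .], [D → . B *], [D → . T T], [D' → . D], [T → . * x] }  — shift, reduce
  I1: { [B → * . E], [B → . * E], [B → .], [D → . B *], [D → . T T], [E → . D D], [E → . T], [T → * . x], [T → . * x] }  — shift, reduce
  I2: { [D → B . *] }  — shift
  I3: { [D' → D .] }  — accept
  I4: { [D → T . T], [T → . * x] }  — shift
  I5: { [T → * . x] }  — shift
  I6: { [D → T T .] }  — reduce
  I7: { [T → * x .] }  — reduce
  I8: { [D → B * .] }  — reduce
  I9: { [B → . * E], [B → .], [D → . B *], [D → . T T], [E → D . D], [T → . * x] }  — shift, reduce
  I10: { [B → * E .] }  — reduce
  I11: { [D → T . T], [E → T .], [T → . * x] }  — shift, reduce
  I12: { [E → D D .] }  — reduce

I0 contains reduce item [B → .] and shift items [B → . * E], [T → . * x] — shift-reduce conflict.
I1 contains reduce item [B → .] and shift items [B → . * E], [T → . * x], [T → * . x] — shift-reduce conflict.
I9 contains reduce item [B → .] and shift items [B → . * E], [T → . * x] — shift-reduce conflict.
I11 contains reduce item [E → T .] and shift item [T → . * x] — shift-reduce conflict.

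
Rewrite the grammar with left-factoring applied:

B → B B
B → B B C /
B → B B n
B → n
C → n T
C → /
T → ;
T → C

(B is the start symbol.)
Left-factoring transforms A → αβ₁ | αβ₂ into A → αA' and A' → β₁ | β₂
(α is the longest common prefix among the alternatives). Repeat until
no nonterminal has two alternatives with a common prefix.

Round 1: B has alternatives sharing prefix 'B B'. Introduce B': B → B B B'
  Add: B' → ε
  Add: B' → C /
  Add: B' → n

No remaining common prefixes — done.

Resulting grammar:
B → B B B'
B' → ε
B' → C /
B' → n
B → n
C → n T
C → /
T → ;
T → C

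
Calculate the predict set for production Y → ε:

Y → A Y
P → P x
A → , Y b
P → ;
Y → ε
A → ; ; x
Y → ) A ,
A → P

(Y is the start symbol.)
{ $, 'b' }

PREDICT(Y → ε) = (FIRST(RHS) \ {ε}) ∪ (FOLLOW(Y) if ε ∈ FIRST(RHS), i.e. RHS ⇒* ε)
The right-hand side is ε (FIRST(ε) = { ε }), so the predict set is FOLLOW(Y) = { $, 'b' }
PREDICT(Y → ε) = { $, 'b' }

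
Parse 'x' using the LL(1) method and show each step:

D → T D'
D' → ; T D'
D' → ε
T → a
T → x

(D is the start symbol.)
LL(1) parsing maintains a stack (initially the start symbol over $) and the input. At each step: if the stack top is a terminal, match it against the current input token; if it is a non-terminal N, replace it with the RHS of M[N, lookahead] (the unique production whose predict set contains the lookahead).

Stack is shown with the top on the left.

Stack   Input  Action
---------------------
D $     x $    output D → T D'
T D' $  x $    output T → x
x D' $  x $    match 'x'
D' $    $      output D' → ε
$       $      accept

The string is accepted.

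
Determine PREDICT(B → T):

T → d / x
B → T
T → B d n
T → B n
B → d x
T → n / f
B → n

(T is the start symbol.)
PREDICT(B → T) = (FIRST(RHS) \ {ε}) ∪ (FOLLOW(B) if ε ∈ FIRST(RHS), i.e. RHS ⇒* ε)
FIRST(T) = { 'd', 'n' }
FIRST(T) = { 'd', 'n' }
ε ∉ FIRST(T), so FOLLOW(B) is not added.
PREDICT(B → T) = { 'd', 'n' }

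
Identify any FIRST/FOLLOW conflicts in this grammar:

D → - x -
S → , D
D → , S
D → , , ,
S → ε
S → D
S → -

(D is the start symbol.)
No FIRST/FOLLOW conflicts.

A FIRST/FOLLOW conflict occurs when a non-terminal N has a nullable alternative N → β (β ⇒* ε) and another alternative N → α with FIRST(α) ∩ FOLLOW(N) ≠ ∅: on such a lookahead the parser cannot decide between expanding α and letting N vanish via β.

Nullable non-terminals: S.
FIRST sets used below: FIRST(D) = { ',', '-' }

S: nullable alternative(s) S → ε; FOLLOW(S) = { $ }
  S → , D: FIRST \ {ε} = { ',' } — disjoint from FOLLOW(S)
  S → ε: FIRST \ {ε} = { } — this is the only nullable alternative, skip
  S → D: FIRST \ {ε} = { ',', '-' } — disjoint from FOLLOW(S)
  S → -: FIRST \ {ε} = { '-' } — disjoint from FOLLOW(S)

D has no nullable alternative, so no FIRST/FOLLOW check is needed there.

No FIRST/FOLLOW conflicts found.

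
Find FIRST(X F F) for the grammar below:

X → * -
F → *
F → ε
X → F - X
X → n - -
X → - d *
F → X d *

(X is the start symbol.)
FIRST sets of the non-terminals involved (from the grammar, by fixed-point iteration):
  FIRST(X) = { '*', '-', 'n' }

To compute FIRST(X F F), process the symbols left to right:
Symbol X is a non-terminal. Add FIRST(X) \ {ε} = { '*', '-', 'n' }
X is not nullable (ε ∉ FIRST(X)), so stop here.
FIRST(X F F) = { '*', '-', 'n' }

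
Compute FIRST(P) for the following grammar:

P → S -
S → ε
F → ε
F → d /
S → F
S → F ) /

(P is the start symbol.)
{ ')', '-', 'd' }

FIRST sets of the other non-terminals involved (by the same procedure, iterated to a fixed point):
  FIRST(S) = { ')', 'd', ε }

From P → S -:
  - S is a non-terminal: add FIRST(S) \ {ε} = { ')', 'd' }
    S is nullable, so continue to the next symbol
  - '-' is a terminal: add '-' and stop

Collecting: FIRST(P) = { ')', '-', 'd' }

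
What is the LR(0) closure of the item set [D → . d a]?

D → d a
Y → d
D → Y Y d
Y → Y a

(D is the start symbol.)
{ [D → . d a] }

Start with: [D → . d a]
The dot precedes the terminal d, so nothing is added.

CLOSURE = { [D → . d a] }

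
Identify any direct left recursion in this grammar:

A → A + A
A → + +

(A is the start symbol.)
Yes, A is left-recursive

Direct left recursion occurs when N → N α for some non-terminal N (the right-hand side begins with the left-hand side itself).

A → A + A: LEFT RECURSIVE (starts with A)
A → + +: starts with '+'

The grammar has direct left recursion on: A.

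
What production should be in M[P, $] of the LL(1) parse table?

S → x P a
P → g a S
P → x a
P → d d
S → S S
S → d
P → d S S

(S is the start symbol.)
Empty (error entry)

To find M[P, $], we find productions for P where $ is in the predict set (PREDICT(N → α) = (FIRST(α) \ {ε}) ∪ (FOLLOW(N) if α ⇒* ε)).

P → g a S: PREDICT = { 'g' }
P → x a: PREDICT = { 'x' }
P → d d: PREDICT = { 'd' }
P → d S S: PREDICT = { 'd' }

M[P, $] is empty (no production applies)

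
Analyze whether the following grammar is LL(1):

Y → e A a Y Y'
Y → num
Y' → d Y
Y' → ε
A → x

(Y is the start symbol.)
Relevant sets:
  FOLLOW(Y') = { $, 'd' }

For Y:
  PREDICT(Y → e A a Y Y') = { 'e' }
  PREDICT(Y → num) = { 'num' }
For Y':
  PREDICT(Y' → d Y) = { 'd' }
  PREDICT(Y' → ε) = { $, 'd' }
A has a single production, so nothing to check there.

Conflict found: Predict set conflict for Y': { 'd' }
The grammar is NOT LL(1).

Answer: No. Predict set conflict for Y': { 'd' }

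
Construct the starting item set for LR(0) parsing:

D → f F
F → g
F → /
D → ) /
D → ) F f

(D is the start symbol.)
{ [D → . ) /], [D → . ) F f], [D → . f F], [D' → . D] }

First, augment the grammar with D' → D
I₀ = CLOSURE({ [D' → . D] }):
  [D' → . D] has the dot before D: add [D → . f F], [D → . ) /], [D → . ) F f]
No further items can be added.

I₀ = { [D → . ) /], [D → . ) F f], [D → . f F], [D' → . D] }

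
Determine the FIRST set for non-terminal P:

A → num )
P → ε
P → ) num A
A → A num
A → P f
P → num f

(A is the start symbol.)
To compute FIRST(P), examine every production with P on the left-hand side, reading each right-hand side left to right until a non-nullable symbol is reached.

From P → ε:
  - ε-production, so ε ∈ FIRST(P)
From P → ) num A:
  - ')' is a terminal: add ')' and stop
From P → num f:
  - num is a terminal: add 'num' and stop

Collecting: FIRST(P) = { ')', 'num', ε }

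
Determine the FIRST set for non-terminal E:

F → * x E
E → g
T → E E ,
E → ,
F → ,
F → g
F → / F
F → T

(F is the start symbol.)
{ ',', 'g' }

To compute FIRST(E), examine every production with E on the left-hand side, reading each right-hand side left to right until a non-nullable symbol is reached.

From E → g:
  - g is a terminal: add 'g' and stop
From E → ,:
  - ',' is a terminal: add ',' and stop

Collecting: FIRST(E) = { ',', 'g' }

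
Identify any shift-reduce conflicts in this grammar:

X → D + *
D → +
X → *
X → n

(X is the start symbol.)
No shift-reduce conflicts

Augment with X' → X and build the canonical LR(0) collection (I0 = CLOSURE({[X' → . X]}), then GOTO on every symbol after a dot until no new states appear). It has 8 states:
  I0: { [D → . +], [X → . *], [X → . D + *], [X → . n], [X' → . X] }  — shift
  I1: { [X → * .] }  — reduce
  I2: { [D → + .] }  — reduce
  I3: { [X → D . + *] }  — shift
  I4: { [X' → X .] }  — accept
  I5: { [X → n .] }  — reduce
  I6: { [X → D + . *] }  — shift
  I7: { [X → D + * .] }  — reduce

No state contains both a complete item and a shift item.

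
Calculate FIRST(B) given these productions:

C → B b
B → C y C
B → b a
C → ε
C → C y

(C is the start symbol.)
{ 'b', 'y' }

To compute FIRST(B), examine every production with B on the left-hand side, reading each right-hand side left to right until a non-nullable symbol is reached.

FIRST sets of the other non-terminals involved (by the same procedure, iterated to a fixed point):
  FIRST(C) = { 'b', 'y', ε }

From B → C y C:
  - C is a non-terminal: add FIRST(C) \ {ε} = { 'b', 'y' }
    C is nullable, so continue to the next symbol
  - y is a terminal: add 'y' and stop
From B → b a:
  - b is a terminal: add 'b' and stop

Collecting: FIRST(B) = { 'b', 'y' }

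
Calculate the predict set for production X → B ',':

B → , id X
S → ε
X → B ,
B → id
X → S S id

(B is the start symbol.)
PREDICT(X → B ',') = (FIRST(RHS) \ {ε}) ∪ (FOLLOW(X) if ε ∈ FIRST(RHS), i.e. RHS ⇒* ε)
FIRST(B) = { ',', 'id' }
FIRST(B ',') = { ',', 'id' }
ε ∉ FIRST(B ','), so FOLLOW(X) is not added.
PREDICT(X → B ',') = { ',', 'id' }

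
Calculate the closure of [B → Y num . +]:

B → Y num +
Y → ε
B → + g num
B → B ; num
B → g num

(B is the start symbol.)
Start with: [B → Y num . +]
The dot precedes the terminal '+', so nothing is added.

CLOSURE = { [B → Y num . +] }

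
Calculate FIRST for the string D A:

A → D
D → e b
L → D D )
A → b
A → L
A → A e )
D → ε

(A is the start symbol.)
{ ')', 'b', 'e', ε }

FIRST sets of the non-terminals involved (from the grammar, by fixed-point iteration):
  FIRST(D) = { 'e', ε }
  FIRST(A) = { ')', 'b', 'e', ε }

To compute FIRST(D A), process the symbols left to right:
Symbol D is a non-terminal. Add FIRST(D) \ {ε} = { 'e' }
D is nullable (ε ∈ FIRST(D)), continue to the next symbol.
Symbol A is a non-terminal. Add FIRST(A) \ {ε} = { ')', 'b', 'e' }
A is nullable (ε ∈ FIRST(A)), continue to the next symbol.
All symbols are nullable, so ε is in the result.
FIRST(D A) = { ')', 'b', 'e', ε }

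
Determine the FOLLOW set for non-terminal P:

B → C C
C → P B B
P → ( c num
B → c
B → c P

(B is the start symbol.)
To compute FOLLOW(P), find every occurrence of P on a right-hand side N → α P β: add FIRST(β) \ {ε}, and if β is empty or nullable also add FOLLOW(N). Iterate to a fixed point.

In C → P B B: P is followed by B B, add FIRST(B B) \ {ε} = { '(', 'c' }
In B → c P: P is at the end, add FOLLOW(B)

The FOLLOW sets referred to above (computed the same way, to a fixed point):
  FOLLOW(B) = { $, '(', 'c' }

Taking the union: FOLLOW(P) = { $, '(', 'c' }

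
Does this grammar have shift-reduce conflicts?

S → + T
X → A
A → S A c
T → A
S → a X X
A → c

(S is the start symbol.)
A shift-reduce conflict occurs when an LR(0) state has both:
  - a complete (reduce) item [A → α .] (dot at the end), and
  - a shift item [B → β . c γ] (dot before a terminal).

Augment with S' → S and build the canonical LR(0) collection (I0 = CLOSURE({[S' → . S]}), then GOTO on every symbol after a dot until no new states appear). It has 13 states:
  I0: { [S → . + T], [S → . a X X], [S' → . S] }  — shift
  I1: { [A → . S A c], [A → . c], [S → + . T], [S → . + T], [S → . a X X], [T → . A] }  — shift
  I2: { [S' → S .] }  — accept
  I3: { [A → . S A c], [A → . c], [S → . + T], [S → . a X X], [S → a . X X], [X → . A] }  — shift
  I4: { [X → A .] }  — reduce
  I5: { [A → . S A c], [A → . c], [A → S . A c], [S → . + T], [S → . a X X] }  — shift
  I6: { [A → . S A c], [A → . c], [S → . + T], [S → . a X X], [S → a X . X], [X → . A] }  — shift
  I7: { [A → c .] }  — reduce
  I8: { [S → a X X .] }  — reduce
  I9: { [A → S A . c] }  — shift
  I10: { [A → S A c .] }  — reduce
  I11: { [T → A .] }  — reduce
  I12: { [S → + T .] }  — reduce

No state contains both a complete item and a shift item.

Answer: No shift-reduce conflicts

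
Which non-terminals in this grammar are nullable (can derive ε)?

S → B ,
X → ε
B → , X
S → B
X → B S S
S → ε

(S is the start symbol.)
A non-terminal is nullable if it can derive ε (the empty string): either it has an ε-production, or it has a production whose right-hand side consists entirely of nullable non-terminals.

ε-productions: X → ε, S → ε
So X, S are immediately nullable.
No further non-terminal can be added: every production for the remaining non-terminals contains a terminal or a non-nullable non-terminal.
Nullable = { 'S', 'X' }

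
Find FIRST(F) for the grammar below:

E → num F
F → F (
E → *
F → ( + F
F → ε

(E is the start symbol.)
{ '(', ε }

To compute FIRST(F), examine every production with F on the left-hand side, reading each right-hand side left to right until a non-nullable symbol is reached.

From F → F (:
  - F is the symbol being defined: contributes nothing new
    F is nullable, so continue to the next symbol
  - '(' is a terminal: add '(' and stop
From F → ( + F:
  - '(' is a terminal: add '(' and stop
From F → ε:
  - ε-production, so ε ∈ FIRST(F)

Collecting: FIRST(F) = { '(', ε }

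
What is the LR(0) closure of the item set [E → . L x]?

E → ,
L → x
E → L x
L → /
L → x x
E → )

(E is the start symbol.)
{ [E → . L x], [L → . /], [L → . x x], [L → . x] }

To compute CLOSURE, for each item [A → α.Bβ] where B is a non-terminal, add [B → .γ] for all productions B → γ; repeat for the newly added items until nothing changes.

Start with: [E → . L x]
  [E → . L x] has the dot before L: add [L → . x], [L → . /], [L → . x x]
No further items can be added.

CLOSURE = { [E → . L x], [L → . /], [L → . x x], [L → . x] }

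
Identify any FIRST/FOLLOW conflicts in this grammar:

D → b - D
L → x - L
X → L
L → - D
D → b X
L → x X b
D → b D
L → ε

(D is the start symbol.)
No FIRST/FOLLOW conflicts.

A FIRST/FOLLOW conflict occurs when a non-terminal N has a nullable alternative N → β (β ⇒* ε) and another alternative N → α with FIRST(α) ∩ FOLLOW(N) ≠ ∅: on such a lookahead the parser cannot decide between expanding α and letting N vanish via β.

Nullable non-terminals: L, X.

L: nullable alternative(s) L → ε; FOLLOW(L) = { $, 'b' }
  L → x - L: FIRST \ {ε} = { 'x' } — disjoint from FOLLOW(L)
  L → - D: FIRST \ {ε} = { '-' } — disjoint from FOLLOW(L)
  L → x X b: FIRST \ {ε} = { 'x' } — disjoint from FOLLOW(L)
  L → ε: FIRST \ {ε} = { } — this is the only nullable alternative, skip
X has a nullable alternative but only one production, so nothing to check.

D has no nullable alternative, so no FIRST/FOLLOW check is needed there.

No FIRST/FOLLOW conflicts found.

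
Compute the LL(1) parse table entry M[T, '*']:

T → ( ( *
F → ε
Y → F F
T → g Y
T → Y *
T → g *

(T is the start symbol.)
To find M[T, '*'], we find productions for T where '*' is in the predict set (PREDICT(N → α) = (FIRST(α) \ {ε}) ∪ (FOLLOW(N) if α ⇒* ε)).

Relevant sets:
  FIRST(Y) = { ε }

T → ( ( *: PREDICT = { '(' }
T → g Y: PREDICT = { 'g' }
T → Y *: PREDICT = { '*' }
  '*' is in predict set, so this production goes in M[T, '*']
T → g *: PREDICT = { 'g' }

M[T, '*'] = T → Y *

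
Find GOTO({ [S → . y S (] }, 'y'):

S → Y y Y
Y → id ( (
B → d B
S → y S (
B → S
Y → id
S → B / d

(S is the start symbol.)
GOTO(I, 'y') = CLOSURE({ [A → αX.β] : [A → α.Xβ] ∈ I, X = 'y' })

Items with dot before 'y', with the dot advanced:
  [S → . y S (] → [S → y . S (]
Closure of the advanced items:
  [S → y . S (] has the dot before S: add [S → . Y y Y], [S → . y S (], [S → . B / d]
  [S → . Y y Y] has the dot before Y: add [Y → . id ( (], [Y → . id]
  [S → . B / d] has the dot before B: add [B → . d B], [B → . S]

GOTO = { [B → . S], [B → . d B], [S → . B / d], [S → . Y y Y], [S → . y S (], [S → y . S (], [Y → . id ( (], [Y → . id] }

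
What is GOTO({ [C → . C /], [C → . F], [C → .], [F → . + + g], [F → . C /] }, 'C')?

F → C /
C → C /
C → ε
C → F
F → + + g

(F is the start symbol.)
{ [C → C . /], [F → C . /] }

GOTO(I, 'C') = CLOSURE({ [A → αX.β] : [A → α.Xβ] ∈ I, X = 'C' })

Items with dot before 'C', with the dot advanced:
  [C → . C /] → [C → C . /]
  [F → . C /] → [F → C . /]
Closure adds nothing (no advanced item has the dot before a non-terminal).

GOTO = { [C → C . /], [F → C . /] }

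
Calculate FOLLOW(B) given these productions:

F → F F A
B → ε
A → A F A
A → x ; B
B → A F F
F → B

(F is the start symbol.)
In A → x ; B: B is at the end, add FOLLOW(A)
In F → B: B is at the end, add FOLLOW(F)

The FOLLOW sets referred to above (computed the same way, to a fixed point):
  FOLLOW(A) = { $, 'x' }
  FOLLOW(F) = { $, 'x' }

Taking the union: FOLLOW(B) = { $, 'x' }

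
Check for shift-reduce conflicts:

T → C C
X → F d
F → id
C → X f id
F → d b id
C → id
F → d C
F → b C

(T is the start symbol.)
Augment with T' → T and build the canonical LR(0) collection (I0 = CLOSURE({[T' → . T]}), then GOTO on every symbol after a dot until no new states appear). It has 16 states:
  I0: { [C → . X f id], [C → . id], [F → . b C], [F → . d C], [F → . d b id], [F → . id], [T → . C C], [T' → . T], [X → . F d] }  — shift
  I1: { [C → . X f id], [C → . id], [F → . b C], [F → . d C], [F → . d b id], [F → . id], [T → C . C], [X → . F d] }  — shift
  I2: { [X → F . d] }  — shift
  I3: { [T' → T .] }  — accept
  I4: { [C → X . f id] }  — shift
  I5: { [C → . X f id], [C → . id], [F → . b C], [F → . d C], [F → . d b id], [F → . id], [F → b . C], [X → . F d] }  — shift
  I6: { [C → . X f id], [C → . id], [F → . b C], [F → . d C], [F → . d b id], [F → . id], [F → d . C], [F → d . b id], [X → . F d] }  — shift
  I7: { [C → id .], [F → id .] }  — 2 reduces
  I8: { [F → d C .] }  — reduce
  I9: { [C → . X f id], [C → . id], [F → . b C], [F → . d C], [F → . d b id], [F → . id], [F → b . C], [F → d b . id], [X → . F d] }  — shift
  I10: { [F → b C .] }  — reduce
  I11: { [C → id .], [F → d b id .], [F → id .] }  — 3 reduces
  I12: { [C → X f . id] }  — shift
  I13: { [C → X f id .] }  — reduce
  I14: { [X → F d .] }  — reduce
  I15: { [T → C C .] }  — reduce

No state contains both a complete item and a shift item.

Answer: No shift-reduce conflicts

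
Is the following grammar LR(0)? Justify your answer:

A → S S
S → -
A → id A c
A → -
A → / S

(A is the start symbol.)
No. Reduce-reduce conflict: [A → - .] and [S → - .]

Augment with A' → A and build the canonical LR(0) collection (I0 = CLOSURE({[A' → . A]}), then GOTO on every symbol after a dot until no new states appear). It has 11 states:
  I0: { [A → . -], [A → . / S], [A → . S S], [A → . id A c], [A' → . A], [S → . -] }  — shift
  I1: { [A → - .], [S → - .] }  — 2 reduces
  I2: { [A → / . S], [S → . -] }  — shift
  I3: { [A' → A .] }  — accept
  I4: { [A → S . S], [S → . -] }  — shift
  I5: { [A → . -], [A → . / S], [A → . S S], [A → . id A c], [A → id . A c], [S → . -] }  — shift
  I6: { [A → id A . c] }  — shift
  I7: { [A → id A c .] }  — reduce
  I8: { [S → - .] }  — reduce
  I9: { [A → S S .] }  — reduce
  I10: { [A → / S .] }  — reduce

Conflict in state I1:
  Reduce-reduce conflict: [A → - .] and [S → - .]
So the grammar is NOT LR(0).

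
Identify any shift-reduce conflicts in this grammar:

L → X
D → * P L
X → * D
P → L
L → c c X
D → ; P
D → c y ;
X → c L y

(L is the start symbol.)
A shift-reduce conflict occurs when an LR(0) state has both:
  - a complete (reduce) item [A → α .] (dot at the end), and
  - a shift item [B → β . c γ] (dot before a terminal).

Augment with L' → L and build the canonical LR(0) collection (I0 = CLOSURE({[L' → . L]}), then GOTO on every symbol after a dot until no new states appear). It has 19 states:
  I0: { [L → . X], [L → . c c X], [L' → . L], [X → . * D], [X → . c L y] }  — shift
  I1: { [D → . * P L], [D → . ; P], [D → . c y ;], [X → * . D] }  — shift
  I2: { [L' → L .] }  — accept
  I3: { [L → X .] }  — reduce
  I4: { [L → . X], [L → . c c X], [L → c . c X], [X → . * D], [X → . c L y], [X → c . L y] }  — shift
  I5: { [X → c L . y] }  — shift
  I6: { [L → . X], [L → . c c X], [L → c . c X], [L → c c . X], [X → . * D], [X → . c L y], [X → c . L y] }  — shift
  I7: { [L → X .], [L → c c X .] }  — 2 reduces
  I8: { [X → c L y .] }  — reduce
  I9: { [D → * . P L], [L → . X], [L → . c c X], [P → . L], [X → . * D], [X → . c L y] }  — shift
  I10: { [D → ; . P], [L → . X], [L → . c c X], [P → . L], [X → . * D], [X → . c L y] }  — shift
  I11: { [X → * D .] }  — reduce
  I12: { [D → c . y ;] }  — shift
  I13: { [D → c y . ;] }  — shift
  I14: { [D → c y ; .] }  — reduce
  I15: { [P → L .] }  — reduce
  I16: { [D → ; P .] }  — reduce
  I17: { [D → * P . L], [L → . X], [L → . c c X], [X → . * D], [X → . c L y] }  — shift
  I18: { [D → * P L .] }  — reduce

No state contains both a complete item and a shift item.

Answer: No shift-reduce conflicts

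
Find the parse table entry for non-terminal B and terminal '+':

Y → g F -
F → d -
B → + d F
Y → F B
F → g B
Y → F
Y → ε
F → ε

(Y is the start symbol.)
B → + d F

To find M[B, '+'], we find productions for B where '+' is in the predict set (PREDICT(N → α) = (FIRST(α) \ {ε}) ∪ (FOLLOW(N) if α ⇒* ε)).

B → + d F: PREDICT = { '+' }
  '+' is in predict set, so this production goes in M[B, '+']

M[B, '+'] = B → + d F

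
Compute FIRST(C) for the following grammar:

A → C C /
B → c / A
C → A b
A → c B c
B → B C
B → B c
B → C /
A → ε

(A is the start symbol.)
To compute FIRST(C), examine every production with C on the left-hand side, reading each right-hand side left to right until a non-nullable symbol is reached.

FIRST sets of the other non-terminals involved (by the same procedure, iterated to a fixed point):
  FIRST(A) = { 'b', 'c', ε }

From C → A b:
  - A is a non-terminal: add FIRST(A) \ {ε} = { 'b', 'c' }
    A is nullable, so continue to the next symbol
  - b is a terminal: add 'b' and stop

Collecting: FIRST(C) = { 'b', 'c' }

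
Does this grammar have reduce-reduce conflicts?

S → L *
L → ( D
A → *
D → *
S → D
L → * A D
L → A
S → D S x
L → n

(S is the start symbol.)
Yes — I2: [A → * .] vs [D → * .]

Augment with S' → S and build the canonical LR(0) collection (I0 = CLOSURE({[S' → . S]}), then GOTO on every symbol after a dot until no new states appear). It has 16 states:
  I0: { [A → . *], [D → . *], [L → . ( D], [L → . * A D], [L → . A], [L → . n], [S → . D S x], [S → . D], [S → . L *], [S' → . S] }  — shift
  I1: { [D → . *], [L → ( . D] }  — shift
  I2: { [A → * .], [A → . *], [D → * .], [L → * . A D] }  — shift, 2 reduces
  I3: { [L → A .] }  — reduce
  I4: { [A → . *], [D → . *], [L → . ( D], [L → . * A D], [L → . A], [L → . n], [S → . D S x], [S → . D], [S → . L *], [S → D . S x], [S → D .] }  — shift, reduce
  I5: { [S → L . *] }  — shift
  I6: { [S' → S .] }  — accept
  I7: { [L → n .] }  — reduce
  I8: { [S → L * .] }  — reduce
  I9: { [S → D S . x] }  — shift
  I10: { [S → D S x .] }  — reduce
  I11: { [A → * .] }  — reduce
  I12: { [D → . *], [L → * A . D] }  — shift
  I13: { [D → * .] }  — reduce
  I14: { [L → * A D .] }  — reduce
  I15: { [L → ( D .] }  — reduce

I2 contains complete items [A → * .], [D → * .] — reduce-reduce conflict.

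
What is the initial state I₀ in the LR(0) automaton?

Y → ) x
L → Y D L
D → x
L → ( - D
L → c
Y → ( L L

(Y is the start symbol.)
First, augment the grammar with Y' → Y
I₀ = CLOSURE({ [Y' → . Y] }):
  [Y' → . Y] has the dot before Y: add [Y → . ) x], [Y → . ( L L]
No further items can be added.

I₀ = { [Y → . ( L L], [Y → . ) x], [Y' → . Y] }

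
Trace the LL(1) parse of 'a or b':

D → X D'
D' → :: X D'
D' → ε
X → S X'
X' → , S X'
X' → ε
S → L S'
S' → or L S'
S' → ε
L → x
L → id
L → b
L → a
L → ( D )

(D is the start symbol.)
LL(1) parsing maintains a stack (initially the start symbol over $) and the input. At each step: if the stack top is a terminal, match it against the current input token; if it is a non-terminal N, replace it with the RHS of M[N, lookahead] (the unique production whose predict set contains the lookahead).

Stack is shown with the top on the left.

Stack            Input     Action
---------------------------------
D $              a or b $  output D → X D'
X D' $           a or b $  output X → S X'
S X' D' $        a or b $  output S → L S'
L S' X' D' $     a or b $  output L → a
a S' X' D' $     a or b $  match 'a'
S' X' D' $       or b $    output S' → or L S'
or L S' X' D' $  or b $    match 'or'
L S' X' D' $     b $       output L → b
b S' X' D' $     b $       match 'b'
S' X' D' $       $         output S' → ε
X' D' $          $         output X' → ε
D' $             $         output D' → ε
$                $         accept

The string is accepted.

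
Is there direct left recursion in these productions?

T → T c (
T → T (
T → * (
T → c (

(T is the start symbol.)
T → T c (: LEFT RECURSIVE (starts with T)
T → T (: LEFT RECURSIVE (starts with T)
T → * (: starts with '*'
T → c (: starts with c

The grammar has direct left recursion on: T.

Answer: Yes, T is left-recursive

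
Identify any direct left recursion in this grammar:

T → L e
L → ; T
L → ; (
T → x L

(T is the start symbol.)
T → L e: starts with L
L → ; T: starts with ';'
L → ; (: starts with ';'
T → x L: starts with x

No direct left recursion found.

Answer: No direct left recursion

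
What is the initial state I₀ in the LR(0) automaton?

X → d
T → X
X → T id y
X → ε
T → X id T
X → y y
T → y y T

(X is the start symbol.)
{ [T → . X id T], [T → . X], [T → . y y T], [X → . T id y], [X → . d], [X → . y y], [X → .], [X' → . X] }

First, augment the grammar with X' → X
I₀ = CLOSURE({ [X' → . X] }):
  [X' → . X] has the dot before X: add [X → . d], [X → . T id y], [X → .], [X → . y y]
  [X → . T id y] has the dot before T: add [T → . X], [T → . X id T], [T → . y y T]
No further items can be added.

I₀ = { [T → . X id T], [T → . X], [T → . y y T], [X → . T id y], [X → . d], [X → . y y], [X → .], [X' → . X] }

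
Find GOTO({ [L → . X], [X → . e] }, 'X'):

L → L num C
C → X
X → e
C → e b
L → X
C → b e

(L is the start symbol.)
GOTO(I, 'X') = CLOSURE({ [A → αX.β] : [A → α.Xβ] ∈ I, X = 'X' })

Items with dot before 'X', with the dot advanced:
  [L → . X] → [L → X .]
Closure adds nothing (no advanced item has the dot before a non-terminal).

GOTO = { [L → X .] }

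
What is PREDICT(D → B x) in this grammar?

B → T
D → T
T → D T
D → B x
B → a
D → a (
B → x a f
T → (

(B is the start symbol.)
{ '(', 'a', 'x' }

PREDICT(D → B x) = (FIRST(RHS) \ {ε}) ∪ (FOLLOW(D) if ε ∈ FIRST(RHS), i.e. RHS ⇒* ε)
FIRST(B) = { '(', 'a', 'x' }
FIRST(B x) = { '(', 'a', 'x' }
ε ∉ FIRST(B x), so FOLLOW(D) is not added.
PREDICT(D → B x) = { '(', 'a', 'x' }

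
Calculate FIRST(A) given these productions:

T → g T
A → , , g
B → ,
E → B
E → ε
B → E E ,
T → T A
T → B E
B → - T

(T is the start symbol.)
{ ',' }

From A → , , g:
  - ',' is a terminal: add ',' and stop

Collecting: FIRST(A) = { ',' }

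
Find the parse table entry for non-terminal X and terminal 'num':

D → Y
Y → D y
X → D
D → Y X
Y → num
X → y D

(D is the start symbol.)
X → D

To find M[X, 'num'], we find productions for X where 'num' is in the predict set (PREDICT(N → α) = (FIRST(α) \ {ε}) ∪ (FOLLOW(N) if α ⇒* ε)).

Relevant sets:
  FIRST(D) = { 'num' }

X → D: PREDICT = { 'num' }
  'num' is in predict set, so this production goes in M[X, 'num']
X → y D: PREDICT = { 'y' }

M[X, 'num'] = X → D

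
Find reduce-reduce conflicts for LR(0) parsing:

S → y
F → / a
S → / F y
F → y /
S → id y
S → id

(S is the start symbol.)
No reduce-reduce conflicts

A reduce-reduce conflict occurs when an LR(0) state has two complete items [A → α .] and [B → β .] — both call for a reduction, and with no lookahead the parser cannot choose between them.

Augment with S' → S and build the canonical LR(0) collection (I0 = CLOSURE({[S' → . S]}), then GOTO on every symbol after a dot until no new states appear). It has 12 states:
  I0: { [S → . / F y], [S → . id y], [S → . id], [S → . y], [S' → . S] }  — shift
  I1: { [F → . / a], [F → . y /], [S → / . F y] }  — shift
  I2: { [S' → S .] }  — accept
  I3: { [S → id . y], [S → id .] }  — shift, reduce
  I4: { [S → y .] }  — reduce
  I5: { [S → id y .] }  — reduce
  I6: { [F → / . a] }  — shift
  I7: { [S → / F . y] }  — shift
  I8: { [F → y . /] }  — shift
  I9: { [F → y / .] }  — reduce
  I10: { [S → / F y .] }  — reduce
  I11: { [F → / a .] }  — reduce

No state contains more than one complete item.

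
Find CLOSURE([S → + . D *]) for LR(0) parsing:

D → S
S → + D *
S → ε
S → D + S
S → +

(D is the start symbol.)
{ [D → . S], [S → + . D *], [S → . + D *], [S → . +], [S → . D + S], [S → .] }

To compute CLOSURE, for each item [A → α.Bβ] where B is a non-terminal, add [B → .γ] for all productions B → γ; repeat for the newly added items until nothing changes.

Start with: [S → + . D *]
  [S → + . D *] has the dot before D: add [D → . S]
  [D → . S] has the dot before S: add [S → . + D *], [S → .], [S → . D + S], [S → . +]
No further items can be added.

CLOSURE = { [D → . S], [S → + . D *], [S → . + D *], [S → . +], [S → . D + S], [S → .] }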